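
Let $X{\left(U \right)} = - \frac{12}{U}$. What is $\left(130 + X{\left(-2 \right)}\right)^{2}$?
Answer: $18496$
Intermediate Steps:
$\left(130 + X{\left(-2 \right)}\right)^{2} = \left(130 - \frac{12}{-2}\right)^{2} = \left(130 - -6\right)^{2} = \left(130 + 6\right)^{2} = 136^{2} = 18496$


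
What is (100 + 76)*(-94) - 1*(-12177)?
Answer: -4367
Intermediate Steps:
(100 + 76)*(-94) - 1*(-12177) = 176*(-94) + 12177 = -16544 + 12177 = -4367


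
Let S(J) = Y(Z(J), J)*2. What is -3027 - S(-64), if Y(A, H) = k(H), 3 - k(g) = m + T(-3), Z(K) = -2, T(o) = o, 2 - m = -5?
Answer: -3025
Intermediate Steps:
m = 7 (m = 2 - 1*(-5) = 2 + 5 = 7)
k(g) = -1 (k(g) = 3 - (7 - 3) = 3 - 1*4 = 3 - 4 = -1)
Y(A, H) = -1
S(J) = -2 (S(J) = -1*2 = -2)
-3027 - S(-64) = -3027 - 1*(-2) = -3027 + 2 = -3025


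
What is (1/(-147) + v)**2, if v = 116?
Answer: 290736601/21609 ≈ 13454.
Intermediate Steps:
(1/(-147) + v)**2 = (1/(-147) + 116)**2 = (-1/147 + 116)**2 = (17051/147)**2 = 290736601/21609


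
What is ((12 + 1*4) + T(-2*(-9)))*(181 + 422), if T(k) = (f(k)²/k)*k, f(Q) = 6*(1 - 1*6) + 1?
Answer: 516771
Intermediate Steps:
f(Q) = -29 (f(Q) = 6*(1 - 6) + 1 = 6*(-5) + 1 = -30 + 1 = -29)
T(k) = 841 (T(k) = ((-29)²/k)*k = (841/k)*k = 841)
((12 + 1*4) + T(-2*(-9)))*(181 + 422) = ((12 + 1*4) + 841)*(181 + 422) = ((12 + 4) + 841)*603 = (16 + 841)*603 = 857*603 = 516771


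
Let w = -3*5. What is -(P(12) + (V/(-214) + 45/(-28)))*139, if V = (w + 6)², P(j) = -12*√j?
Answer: 826911/2996 + 3336*√3 ≈ 6054.1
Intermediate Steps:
w = -15
V = 81 (V = (-15 + 6)² = (-9)² = 81)
-(P(12) + (V/(-214) + 45/(-28)))*139 = -(-24*√3 + (81/(-214) + 45/(-28)))*139 = -(-24*√3 + (81*(-1/214) + 45*(-1/28)))*139 = -(-24*√3 + (-81/214 - 45/28))*139 = -(-24*√3 - 5949/2996)*139 = -(-5949/2996 - 24*√3)*139 = -(-826911/2996 - 3336*√3) = 826911/2996 + 3336*√3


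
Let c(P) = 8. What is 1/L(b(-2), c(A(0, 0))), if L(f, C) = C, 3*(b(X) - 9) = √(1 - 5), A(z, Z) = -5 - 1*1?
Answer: ⅛ ≈ 0.12500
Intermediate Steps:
A(z, Z) = -6 (A(z, Z) = -5 - 1 = -6)
b(X) = 9 + 2*I/3 (b(X) = 9 + √(1 - 5)/3 = 9 + √(-4)/3 = 9 + (2*I)/3 = 9 + 2*I/3)
1/L(b(-2), c(A(0, 0))) = 1/8 = ⅛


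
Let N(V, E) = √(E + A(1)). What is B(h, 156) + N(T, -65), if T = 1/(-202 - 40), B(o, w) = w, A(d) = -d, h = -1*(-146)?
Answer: 156 + I*√66 ≈ 156.0 + 8.124*I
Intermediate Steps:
h = 146
T = -1/242 (T = 1/(-242) = -1/242 ≈ -0.0041322)
N(V, E) = √(-1 + E) (N(V, E) = √(E - 1*1) = √(E - 1) = √(-1 + E))
B(h, 156) + N(T, -65) = 156 + √(-1 - 65) = 156 + √(-66) = 156 + I*√66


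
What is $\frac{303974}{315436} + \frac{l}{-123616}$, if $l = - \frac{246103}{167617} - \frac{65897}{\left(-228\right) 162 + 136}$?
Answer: $\frac{5267725731407287319}{5466371569140582400} \approx 0.96366$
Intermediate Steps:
$l = \frac{1988867049}{6168305600}$ ($l = \left(-246103\right) \frac{1}{167617} - \frac{65897}{-36936 + 136} = - \frac{246103}{167617} - \frac{65897}{-36800} = - \frac{246103}{167617} - - \frac{65897}{36800} = - \frac{246103}{167617} + \frac{65897}{36800} = \frac{1988867049}{6168305600} \approx 0.32243$)
$\frac{303974}{315436} + \frac{l}{-123616} = \frac{303974}{315436} + \frac{1988867049}{6168305600 \left(-123616\right)} = 303974 \cdot \frac{1}{315436} + \frac{1988867049}{6168305600} \left(- \frac{1}{123616}\right) = \frac{13817}{14338} - \frac{1988867049}{762501265049600} = \frac{5267725731407287319}{5466371569140582400}$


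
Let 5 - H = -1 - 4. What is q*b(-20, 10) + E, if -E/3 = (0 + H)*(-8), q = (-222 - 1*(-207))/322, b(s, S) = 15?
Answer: 77055/322 ≈ 239.30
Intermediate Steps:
H = 10 (H = 5 - (-1 - 4) = 5 - 1*(-5) = 5 + 5 = 10)
q = -15/322 (q = (-222 + 207)*(1/322) = -15*1/322 = -15/322 ≈ -0.046584)
E = 240 (E = -3*(0 + 10)*(-8) = -30*(-8) = -3*(-80) = 240)
q*b(-20, 10) + E = -15/322*15 + 240 = -225/322 + 240 = 77055/322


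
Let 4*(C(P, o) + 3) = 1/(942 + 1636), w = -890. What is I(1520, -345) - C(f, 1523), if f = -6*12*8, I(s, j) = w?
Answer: -9146745/10312 ≈ -887.00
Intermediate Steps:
I(s, j) = -890
f = -576 (f = -72*8 = -576)
C(P, o) = -30935/10312 (C(P, o) = -3 + 1/(4*(942 + 1636)) = -3 + (1/4)/2578 = -3 + (1/4)*(1/2578) = -3 + 1/10312 = -30935/10312)
I(1520, -345) - C(f, 1523) = -890 - 1*(-30935/10312) = -890 + 30935/10312 = -9146745/10312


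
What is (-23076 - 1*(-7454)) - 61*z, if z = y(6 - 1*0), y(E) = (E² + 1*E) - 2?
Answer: -18062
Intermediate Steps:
y(E) = -2 + E + E² (y(E) = (E² + E) - 2 = (E + E²) - 2 = -2 + E + E²)
z = 40 (z = -2 + (6 - 1*0) + (6 - 1*0)² = -2 + (6 + 0) + (6 + 0)² = -2 + 6 + 6² = -2 + 6 + 36 = 40)
(-23076 - 1*(-7454)) - 61*z = (-23076 - 1*(-7454)) - 61*40 = (-23076 + 7454) - 2440 = -15622 - 2440 = -18062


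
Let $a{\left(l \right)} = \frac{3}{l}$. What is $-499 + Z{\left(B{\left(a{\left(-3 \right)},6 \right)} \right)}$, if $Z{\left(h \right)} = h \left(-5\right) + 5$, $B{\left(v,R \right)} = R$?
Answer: $-524$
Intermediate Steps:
$Z{\left(h \right)} = 5 - 5 h$ ($Z{\left(h \right)} = - 5 h + 5 = 5 - 5 h$)
$-499 + Z{\left(B{\left(a{\left(-3 \right)},6 \right)} \right)} = -499 + \left(5 - 30\right) = -499 - 25 = -524$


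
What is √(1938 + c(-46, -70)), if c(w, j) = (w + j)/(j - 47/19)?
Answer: √45404110/153 ≈ 44.041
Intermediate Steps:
c(w, j) = (j + w)/(-47/19 + j) (c(w, j) = (j + w)/(j - 47*1/19) = (j + w)/(j - 47/19) = (j + w)/(-47/19 + j))
√(1938 + c(-46, -70)) = √(1938 + 19*(-70 - 46)/(-47 + 19*(-70))) = √(1938 + 19*(-116)/(-47 - 1330)) = √(1938 + 19*(-116)/(-1377)) = √(1938 + 19*(-1/1377)*(-116)) = √(1938 + 2204/1377) = √(2670830/1377) = √45404110/153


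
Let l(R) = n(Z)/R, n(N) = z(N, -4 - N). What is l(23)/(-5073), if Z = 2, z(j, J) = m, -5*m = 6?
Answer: 2/194465 ≈ 1.0285e-5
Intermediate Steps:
m = -6/5 (m = -⅕*6 = -6/5 ≈ -1.2000)
z(j, J) = -6/5
n(N) = -6/5
l(R) = -6/(5*R)
l(23)/(-5073) = -6/5/23/(-5073) = -6/5*1/23*(-1/5073) = -6/115*(-1/5073) = 2/194465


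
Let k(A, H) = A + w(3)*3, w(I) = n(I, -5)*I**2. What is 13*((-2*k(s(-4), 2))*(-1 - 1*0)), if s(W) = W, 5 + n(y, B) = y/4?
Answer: -6175/2 ≈ -3087.5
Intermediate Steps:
n(y, B) = -5 + y/4
w(I) = I**2*(-5 + I/4) (w(I) = (-5 + I/4)*I**2 = I**2*(-5 + I/4))
k(A, H) = -459/4 + A (k(A, H) = A + ((1/4)*3**2*(-20 + 3))*3 = A + ((1/4)*9*(-17))*3 = A - 153/4*3 = A - 459/4 = -459/4 + A)
13*((-2*k(s(-4), 2))*(-1 - 1*0)) = 13*((-2*(-459/4 - 4))*(-1 - 1*0)) = 13*((-2*(-475/4))*(-1 + 0)) = 13*((475/2)*(-1)) = 13*(-475/2) = -6175/2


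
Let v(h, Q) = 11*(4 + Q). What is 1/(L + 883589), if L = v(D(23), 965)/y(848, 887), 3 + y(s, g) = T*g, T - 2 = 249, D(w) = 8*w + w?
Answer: 222634/196716964085 ≈ 1.1317e-6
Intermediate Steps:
D(w) = 9*w
T = 251 (T = 2 + 249 = 251)
y(s, g) = -3 + 251*g
v(h, Q) = 44 + 11*Q
L = 10659/222634 (L = (44 + 11*965)/(-3 + 251*887) = (44 + 10615)/(-3 + 222637) = 10659/222634 ≈ 0.047877)
1/(L + 883589) = 1/(10659/222634 + 883589) = 1/(196716964085/222634) = 222634/196716964085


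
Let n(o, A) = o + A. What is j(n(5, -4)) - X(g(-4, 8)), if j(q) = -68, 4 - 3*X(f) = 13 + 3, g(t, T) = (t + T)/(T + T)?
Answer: -64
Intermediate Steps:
g(t, T) = (T + t)/(2*T) (g(t, T) = (T + t)/((2*T)) = (T + t)*(1/(2*T)) = (T + t)/(2*T))
n(o, A) = A + o
X(f) = -4 (X(f) = 4/3 - (13 + 3)/3 = 4/3 - 1/3*16 = 4/3 - 16/3 = -4)
j(n(5, -4)) - X(g(-4, 8)) = -68 - 1*(-4) = -68 + 4 = -64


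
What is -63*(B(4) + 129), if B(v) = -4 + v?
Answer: -8127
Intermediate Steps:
-63*(B(4) + 129) = -63*((-4 + 4) + 129) = -63*(0 + 129) = -63*129 = -8127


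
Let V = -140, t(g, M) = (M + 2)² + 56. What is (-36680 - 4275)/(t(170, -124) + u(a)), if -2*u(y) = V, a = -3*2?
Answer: -8191/3002 ≈ -2.7285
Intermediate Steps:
t(g, M) = 56 + (2 + M)² (t(g, M) = (2 + M)² + 56 = 56 + (2 + M)²)
a = -6
u(y) = 70 (u(y) = -½*(-140) = 70)
(-36680 - 4275)/(t(170, -124) + u(a)) = (-36680 - 4275)/((56 + (2 - 124)²) + 70) = -40955/((56 + (-122)²) + 70) = -40955/((56 + 14884) + 70) = -40955/(14940 + 70) = -40955/15010 = -40955*1/15010 = -8191/3002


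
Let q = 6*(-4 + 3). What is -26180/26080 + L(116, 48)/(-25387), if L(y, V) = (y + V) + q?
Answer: -33437615/33104648 ≈ -1.0101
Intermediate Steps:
q = -6 (q = 6*(-1) = -6)
L(y, V) = -6 + V + y (L(y, V) = (y + V) - 6 = (V + y) - 6 = -6 + V + y)
-26180/26080 + L(116, 48)/(-25387) = -26180/26080 + (-6 + 48 + 116)/(-25387) = -26180*1/26080 + 158*(-1/25387) = -1309/1304 - 158/25387 = -33437615/33104648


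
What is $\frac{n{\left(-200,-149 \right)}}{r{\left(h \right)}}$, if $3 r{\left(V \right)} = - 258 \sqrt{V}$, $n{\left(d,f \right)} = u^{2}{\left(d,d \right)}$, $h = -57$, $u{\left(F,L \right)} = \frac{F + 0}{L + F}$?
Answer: $\frac{i \sqrt{57}}{19608} \approx 0.00038504 i$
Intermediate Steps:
$u{\left(F,L \right)} = \frac{F}{F + L}$
$n{\left(d,f \right)} = \frac{1}{4}$ ($n{\left(d,f \right)} = \left(\frac{d}{d + d}\right)^{2} = \left(\frac{d}{2 d}\right)^{2} = \left(d \frac{1}{2 d}\right)^{2} = \left(\frac{1}{2}\right)^{2} = \frac{1}{4}$)
$r{\left(V \right)} = - 86 \sqrt{V}$ ($r{\left(V \right)} = \frac{\left(-258\right) \sqrt{V}}{3} = - 86 \sqrt{V}$)
$\frac{n{\left(-200,-149 \right)}}{r{\left(h \right)}} = \frac{1}{4 \left(- 86 \sqrt{-57}\right)} = \frac{1}{4 \left(- 86 i \sqrt{57}\right)} = \frac{\frac{1}{4902} i \sqrt{57}}{4} = \frac{i \sqrt{57}}{19608}$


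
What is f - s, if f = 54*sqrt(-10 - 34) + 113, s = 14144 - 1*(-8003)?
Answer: -22034 + 108*I*sqrt(11) ≈ -22034.0 + 358.2*I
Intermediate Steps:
s = 22147 (s = 14144 + 8003 = 22147)
f = 113 + 108*I*sqrt(11) (f = 54*sqrt(-44) + 113 = 54*(2*I*sqrt(11)) + 113 = 108*I*sqrt(11) + 113 = 113 + 108*I*sqrt(11) ≈ 113.0 + 358.2*I)
f - s = (113 + 108*I*sqrt(11)) - 1*22147 = (113 + 108*I*sqrt(11)) - 22147 = -22034 + 108*I*sqrt(11)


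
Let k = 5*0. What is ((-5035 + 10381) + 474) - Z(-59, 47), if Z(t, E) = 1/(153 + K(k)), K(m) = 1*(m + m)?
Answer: 890459/153 ≈ 5820.0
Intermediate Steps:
k = 0
K(m) = 2*m (K(m) = 1*(2*m) = 2*m)
Z(t, E) = 1/153 (Z(t, E) = 1/(153 + 2*0) = 1/(153 + 0) = 1/153)
((-5035 + 10381) + 474) - Z(-59, 47) = ((-5035 + 10381) + 474) - 1*1/153 = (5346 + 474) - 1/153 = 5820 - 1/153 = 890459/153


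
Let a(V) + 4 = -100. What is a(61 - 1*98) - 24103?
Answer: -24207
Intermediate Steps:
a(V) = -104 (a(V) = -4 - 100 = -104)
a(61 - 1*98) - 24103 = -104 - 24103 = -24207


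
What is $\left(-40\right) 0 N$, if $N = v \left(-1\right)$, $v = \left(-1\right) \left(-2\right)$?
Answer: $0$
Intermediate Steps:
$v = 2$
$N = -2$ ($N = 2 \left(-1\right) = -2$)
$\left(-40\right) 0 N = \left(-40\right) 0 \left(-2\right) = 0 \left(-2\right) = 0$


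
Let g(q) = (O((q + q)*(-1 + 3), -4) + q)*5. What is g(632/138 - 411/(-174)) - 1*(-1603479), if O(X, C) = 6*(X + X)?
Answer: 6423929303/4002 ≈ 1.6052e+6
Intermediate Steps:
O(X, C) = 12*X (O(X, C) = 6*(2*X) = 12*X)
g(q) = 245*q (g(q) = (12*((q + q)*(-1 + 3)) + q)*5 = (12*((2*q)*2) + q)*5 = (12*(4*q) + q)*5 = (48*q + q)*5 = (49*q)*5 = 245*q)
g(632/138 - 411/(-174)) - 1*(-1603479) = 245*(632/138 - 411/(-174)) - 1*(-1603479) = 245*(632*(1/138) - 411*(-1/174)) + 1603479 = 245*(316/69 + 137/58) + 1603479 = 245*(27781/4002) + 1603479 = 6806345/4002 + 1603479 = 6423929303/4002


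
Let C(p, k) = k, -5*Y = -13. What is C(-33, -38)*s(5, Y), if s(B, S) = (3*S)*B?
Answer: -1482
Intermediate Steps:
Y = 13/5 (Y = -⅕*(-13) = 13/5 ≈ 2.6000)
s(B, S) = 3*B*S
C(-33, -38)*s(5, Y) = -114*5*13/5 = -38*39 = -1482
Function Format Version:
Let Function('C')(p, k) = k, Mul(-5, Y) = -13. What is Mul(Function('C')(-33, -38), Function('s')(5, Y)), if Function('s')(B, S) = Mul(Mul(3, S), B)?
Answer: -1482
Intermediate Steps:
Y = Rational(13, 5) (Y = Mul(Rational(-1, 5), -13) = Rational(13, 5) ≈ 2.6000)
Function('s')(B, S) = Mul(3, B, S)
Mul(Function('C')(-33, -38), Function('s')(5, Y)) = Mul(-38, Mul(3, 5, Rational(13, 5))) = Mul(-38, 39) = -1482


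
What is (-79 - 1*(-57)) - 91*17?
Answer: -1569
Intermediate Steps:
(-79 - 1*(-57)) - 91*17 = (-79 + 57) - 1547 = -22 - 1547 = -1569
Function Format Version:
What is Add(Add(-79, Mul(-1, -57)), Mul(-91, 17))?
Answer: -1569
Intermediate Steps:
Add(Add(-79, Mul(-1, -57)), Mul(-91, 17)) = Add(Add(-79, 57), -1547) = Add(-22, -1547) = -1569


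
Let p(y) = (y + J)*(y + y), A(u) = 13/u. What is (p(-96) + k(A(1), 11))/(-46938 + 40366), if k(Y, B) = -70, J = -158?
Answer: -24349/3286 ≈ -7.4099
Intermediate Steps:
p(y) = 2*y*(-158 + y) (p(y) = (y - 158)*(y + y) = (-158 + y)*(2*y) = 2*y*(-158 + y))
(p(-96) + k(A(1), 11))/(-46938 + 40366) = (2*(-96)*(-158 - 96) - 70)/(-46938 + 40366) = (2*(-96)*(-254) - 70)/(-6572) = (48768 - 70)*(-1/6572) = 48698*(-1/6572) = -24349/3286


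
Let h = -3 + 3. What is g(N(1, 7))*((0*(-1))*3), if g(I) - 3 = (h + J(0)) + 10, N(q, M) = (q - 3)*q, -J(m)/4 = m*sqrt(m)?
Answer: 0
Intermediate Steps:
h = 0
J(m) = -4*m**(3/2) (J(m) = -4*m*sqrt(m) = -4*m**(3/2))
N(q, M) = q*(-3 + q) (N(q, M) = (-3 + q)*q = q*(-3 + q))
g(I) = 13 (g(I) = 3 + ((0 - 4*0**(3/2)) + 10) = 3 + ((0 - 4*0) + 10) = 3 + ((0 + 0) + 10) = 3 + (0 + 10) = 3 + 10 = 13)
g(N(1, 7))*((0*(-1))*3) = 13*((0*(-1))*3) = 13*(0*3) = 13*0 = 0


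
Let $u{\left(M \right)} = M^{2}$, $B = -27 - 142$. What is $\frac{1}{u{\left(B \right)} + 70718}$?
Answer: $\frac{1}{99279} \approx 1.0073 \cdot 10^{-5}$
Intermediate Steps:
$B = -169$
$\frac{1}{u{\left(B \right)} + 70718} = \frac{1}{\left(-169\right)^{2} + 70718} = \frac{1}{28561 + 70718} = \frac{1}{99279}$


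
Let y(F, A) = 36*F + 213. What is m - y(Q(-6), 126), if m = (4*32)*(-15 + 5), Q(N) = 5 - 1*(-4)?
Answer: -1817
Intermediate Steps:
Q(N) = 9 (Q(N) = 5 + 4 = 9)
y(F, A) = 213 + 36*F
m = -1280 (m = 128*(-10) = -1280)
m - y(Q(-6), 126) = -1280 - (213 + 36*9) = -1280 - (213 + 324) = -1280 - 1*537 = -1280 - 537 = -1817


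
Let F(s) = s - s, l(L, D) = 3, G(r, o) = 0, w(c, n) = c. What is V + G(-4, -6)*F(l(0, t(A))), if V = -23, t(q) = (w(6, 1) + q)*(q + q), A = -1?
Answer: -23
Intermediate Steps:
t(q) = 2*q*(6 + q) (t(q) = (6 + q)*(q + q) = (6 + q)*(2*q) = 2*q*(6 + q))
F(s) = 0
V + G(-4, -6)*F(l(0, t(A))) = -23 + 0*0 = -23 + 0 = -23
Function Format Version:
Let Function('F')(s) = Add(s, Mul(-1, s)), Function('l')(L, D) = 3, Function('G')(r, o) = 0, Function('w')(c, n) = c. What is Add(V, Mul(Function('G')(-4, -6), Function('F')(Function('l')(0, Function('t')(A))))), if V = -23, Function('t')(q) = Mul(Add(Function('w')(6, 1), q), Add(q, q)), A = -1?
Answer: -23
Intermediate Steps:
Function('t')(q) = Mul(2, q, Add(6, q)) (Function('t')(q) = Mul(Add(6, q), Add(q, q)) = Mul(Add(6, q), Mul(2, q)) = Mul(2, q, Add(6, q)))
Function('F')(s) = 0
Add(V, Mul(Function('G')(-4, -6), Function('F')(Function('l')(0, Function('t')(A))))) = Add(-23, Mul(0, 0)) = Add(-23, 0) = -23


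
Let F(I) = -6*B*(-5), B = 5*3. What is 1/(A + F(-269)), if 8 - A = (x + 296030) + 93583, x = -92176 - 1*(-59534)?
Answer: -1/356513 ≈ -2.8049e-6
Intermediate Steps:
x = -32642 (x = -92176 + 59534 = -32642)
B = 15
A = -356963 (A = 8 - ((-32642 + 296030) + 93583) = 8 - (263388 + 93583) = 8 - 1*356971 = 8 - 356971 = -356963)
F(I) = 450 (F(I) = -6*15*(-5) = -90*(-5) = 450)
1/(A + F(-269)) = 1/(-356963 + 450) = 1/(-356513) = -1/356513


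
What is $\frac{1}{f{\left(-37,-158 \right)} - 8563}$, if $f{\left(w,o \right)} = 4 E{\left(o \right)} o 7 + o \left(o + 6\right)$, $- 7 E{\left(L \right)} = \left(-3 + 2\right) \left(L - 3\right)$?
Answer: $\frac{1}{117205} \approx 8.5321 \cdot 10^{-6}$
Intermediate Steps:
$E{\left(L \right)} = - \frac{3}{7} + \frac{L}{7}$ ($E{\left(L \right)} = - \frac{\left(-3 + 2\right) \left(L - 3\right)}{7} = - \frac{\left(-1\right) \left(-3 + L\right)}{7} = - \frac{3 - L}{7} = - \frac{3}{7} + \frac{L}{7}$)
$f{\left(w,o \right)} = o \left(6 + o\right) + 7 o \left(- \frac{12}{7} + \frac{4 o}{7}\right)$ ($f{\left(w,o \right)} = 4 \left(- \frac{3}{7} + \frac{o}{7}\right) o 7 + o \left(o + 6\right) = \left(- \frac{12}{7} + \frac{4 o}{7}\right) o 7 + o \left(6 + o\right) = o \left(- \frac{12}{7} + \frac{4 o}{7}\right) 7 + o \left(6 + o\right) = 7 o \left(- \frac{12}{7} + \frac{4 o}{7}\right) + o \left(6 + o\right) = o \left(6 + o\right) + 7 o \left(- \frac{12}{7} + \frac{4 o}{7}\right)$)
$\frac{1}{f{\left(-37,-158 \right)} - 8563} = \frac{1}{- 158 \left(-6 + 5 \left(-158\right)\right) - 8563} = \frac{1}{- 158 \left(-6 - 790\right) - 8563} = \frac{1}{\left(-158\right) \left(-796\right) - 8563} = \frac{1}{125768 - 8563} = \frac{1}{117205}$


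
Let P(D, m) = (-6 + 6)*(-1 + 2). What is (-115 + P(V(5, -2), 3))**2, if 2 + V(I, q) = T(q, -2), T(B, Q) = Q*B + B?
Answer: 13225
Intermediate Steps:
T(B, Q) = B + B*Q (T(B, Q) = B*Q + B = B + B*Q)
V(I, q) = -2 - q (V(I, q) = -2 + q*(1 - 2) = -2 + q*(-1) = -2 - q)
P(D, m) = 0 (P(D, m) = 0*1 = 0)
(-115 + P(V(5, -2), 3))**2 = (-115 + 0)**2 = (-115)**2 = 13225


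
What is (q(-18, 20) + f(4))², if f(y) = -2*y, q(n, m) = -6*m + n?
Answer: 21316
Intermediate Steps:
q(n, m) = n - 6*m
(q(-18, 20) + f(4))² = ((-18 - 6*20) - 2*4)² = ((-18 - 120) - 8)² = (-138 - 8)² = (-146)² = 21316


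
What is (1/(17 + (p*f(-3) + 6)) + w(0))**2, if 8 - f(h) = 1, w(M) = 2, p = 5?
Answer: 13689/3364 ≈ 4.0693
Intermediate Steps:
f(h) = 7 (f(h) = 8 - 1*1 = 8 - 1 = 7)
(1/(17 + (p*f(-3) + 6)) + w(0))**2 = (1/(17 + (5*7 + 6)) + 2)**2 = (1/(17 + (35 + 6)) + 2)**2 = (1/(17 + 41) + 2)**2 = (1/58 + 2)**2 = (117/58)**2 = 13689/3364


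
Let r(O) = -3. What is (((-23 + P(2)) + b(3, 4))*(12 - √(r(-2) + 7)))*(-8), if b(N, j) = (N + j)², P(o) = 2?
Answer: -2240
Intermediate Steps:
(((-23 + P(2)) + b(3, 4))*(12 - √(r(-2) + 7)))*(-8) = (((-23 + 2) + (3 + 4)²)*(12 - √(-3 + 7)))*(-8) = ((-21 + 7²)*(12 - √4))*(-8) = ((-21 + 49)*(12 - 1*2))*(-8) = (28*(12 - 2))*(-8) = (28*10)*(-8) = 280*(-8) = -2240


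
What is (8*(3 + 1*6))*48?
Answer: 3456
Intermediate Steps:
(8*(3 + 1*6))*48 = (8*(3 + 6))*48 = (8*9)*48 = 72*48 = 3456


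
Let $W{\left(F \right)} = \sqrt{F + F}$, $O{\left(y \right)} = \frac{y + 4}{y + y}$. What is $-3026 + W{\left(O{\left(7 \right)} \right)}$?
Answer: $-3026 + \frac{\sqrt{77}}{7} \approx -3024.7$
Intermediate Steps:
$O{\left(y \right)} = \frac{4 + y}{2 y}$
$W{\left(F \right)} = \sqrt{2} \sqrt{F}$ ($W{\left(F \right)} = \sqrt{2 F} = \sqrt{2} \sqrt{F}$)
$-3026 + W{\left(O{\left(7 \right)} \right)} = -3026 + \sqrt{2} \sqrt{\frac{4 + 7}{2 \cdot 7}} = -3026 + \sqrt{2} \sqrt{\frac{1}{2} \cdot \frac{1}{7} \cdot 11} = -3026 + \sqrt{2} \sqrt{\frac{11}{14}} = -3026 + \sqrt{2} \frac{\sqrt{154}}{14} = -3026 + \frac{\sqrt{77}}{7}$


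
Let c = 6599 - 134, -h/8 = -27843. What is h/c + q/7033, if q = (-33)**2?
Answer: 524532979/15156115 ≈ 34.609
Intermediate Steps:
q = 1089
h = 222744 (h = -8*(-27843) = 222744)
c = 6465
h/c + q/7033 = 222744/6465 + 1089/7033 = 222744*(1/6465) + 1089*(1/7033) = 74248/2155 + 1089/7033 = 524532979/15156115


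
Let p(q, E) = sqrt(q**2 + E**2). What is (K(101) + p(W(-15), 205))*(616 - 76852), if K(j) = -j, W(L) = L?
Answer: 7699836 - 4955340*sqrt(10) ≈ -7.9703e+6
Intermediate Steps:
p(q, E) = sqrt(E**2 + q**2)
(K(101) + p(W(-15), 205))*(616 - 76852) = (-1*101 + sqrt(205**2 + (-15)**2))*(616 - 76852) = (-101 + sqrt(42025 + 225))*(-76236) = (-101 + sqrt(42250))*(-76236) = (-101 + 65*sqrt(10))*(-76236) = 7699836 - 4955340*sqrt(10)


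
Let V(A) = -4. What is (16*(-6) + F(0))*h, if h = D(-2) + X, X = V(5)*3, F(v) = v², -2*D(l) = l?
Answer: 1056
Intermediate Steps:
D(l) = -l/2
X = -12 (X = -4*3 = -12)
h = -11 (h = -½*(-2) - 12 = 1 - 12 = -11)
(16*(-6) + F(0))*h = (16*(-6) + 0²)*(-11) = (-96 + 0)*(-11) = -96*(-11) = 1056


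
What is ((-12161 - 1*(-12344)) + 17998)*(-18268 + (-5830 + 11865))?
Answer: -222408173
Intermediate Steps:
((-12161 - 1*(-12344)) + 17998)*(-18268 + (-5830 + 11865)) = ((-12161 + 12344) + 17998)*(-18268 + 6035) = (183 + 17998)*(-12233) = 18181*(-12233) = -222408173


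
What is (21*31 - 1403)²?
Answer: 565504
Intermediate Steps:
(21*31 - 1403)² = (651 - 1403)² = (-752)² = 565504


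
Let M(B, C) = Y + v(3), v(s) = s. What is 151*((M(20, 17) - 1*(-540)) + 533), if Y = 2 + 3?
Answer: 163231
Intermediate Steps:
Y = 5
M(B, C) = 8 (M(B, C) = 5 + 3 = 8)
151*((M(20, 17) - 1*(-540)) + 533) = 151*((8 - 1*(-540)) + 533) = 151*((8 + 540) + 533) = 151*(548 + 533) = 151*1081 = 163231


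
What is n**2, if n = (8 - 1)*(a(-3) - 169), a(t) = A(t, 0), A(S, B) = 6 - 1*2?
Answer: 1334025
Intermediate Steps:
A(S, B) = 4 (A(S, B) = 6 - 2 = 4)
a(t) = 4
n = -1155 (n = (8 - 1)*(4 - 169) = 7*(-165) = -1155)
n**2 = (-1155)**2 = 1334025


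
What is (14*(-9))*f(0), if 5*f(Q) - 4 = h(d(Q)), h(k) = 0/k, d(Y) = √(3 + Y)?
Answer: -504/5 ≈ -100.80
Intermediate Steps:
h(k) = 0
f(Q) = ⅘ (f(Q) = ⅘ + (⅕)*0 = ⅘ + 0 = ⅘)
(14*(-9))*f(0) = (14*(-9))*(⅘) = -126*⅘ = -504/5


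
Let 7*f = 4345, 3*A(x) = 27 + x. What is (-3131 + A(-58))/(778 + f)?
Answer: -65968/29373 ≈ -2.2459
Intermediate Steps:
A(x) = 9 + x/3 (A(x) = (27 + x)/3 = 9 + x/3)
f = 4345/7 (f = (1/7)*4345 = 4345/7 ≈ 620.71)
(-3131 + A(-58))/(778 + f) = (-3131 + (9 + (1/3)*(-58)))/(778 + 4345/7) = (-3131 + (9 - 58/3))/(9791/7) = (-3131 - 31/3)*(7/9791) = -9424/3*7/9791 = -65968/29373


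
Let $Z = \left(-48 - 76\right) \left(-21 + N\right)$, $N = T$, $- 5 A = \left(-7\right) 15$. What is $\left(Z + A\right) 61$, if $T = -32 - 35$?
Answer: $666913$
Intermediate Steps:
$A = 21$ ($A = - \frac{\left(-7\right) 15}{5} = \left(- \frac{1}{5}\right) \left(-105\right) = 21$)
$T = -67$ ($T = -32 - 35 = -67$)
$N = -67$
$Z = 10912$ ($Z = \left(-48 - 76\right) \left(-21 - 67\right) = \left(-124\right) \left(-88\right) = 10912$)
$\left(Z + A\right) 61 = \left(10912 + 21\right) 61 = 10933 \cdot 61 = 666913$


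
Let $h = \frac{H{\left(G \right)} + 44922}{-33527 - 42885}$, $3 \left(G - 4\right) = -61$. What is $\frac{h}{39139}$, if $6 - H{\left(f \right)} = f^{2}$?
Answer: $- \frac{401951}{26916203412} \approx -1.4933 \cdot 10^{-5}$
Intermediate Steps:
$G = - \frac{49}{3}$ ($G = 4 + \frac{1}{3} \left(-61\right) = 4 - \frac{61}{3} = - \frac{49}{3} \approx -16.333$)
$H{\left(f \right)} = 6 - f^{2}$
$h = - \frac{401951}{687708}$ ($h = \frac{\left(6 - \left(- \frac{49}{3}\right)^{2}\right) + 44922}{-33527 - 42885} = \frac{\left(6 - \frac{2401}{9}\right) + 44922}{-76412} = \left(\left(6 - \frac{2401}{9}\right) + 44922\right) \left(- \frac{1}{76412}\right) = \left(- \frac{2347}{9} + 44922\right) \left(- \frac{1}{76412}\right) = \frac{401951}{9} \left(- \frac{1}{76412}\right) = - \frac{401951}{687708} \approx -0.58448$)
$\frac{h}{39139} = - \frac{401951}{687708 \cdot 39139} = \left(- \frac{401951}{687708}\right) \frac{1}{39139} = - \frac{401951}{26916203412}$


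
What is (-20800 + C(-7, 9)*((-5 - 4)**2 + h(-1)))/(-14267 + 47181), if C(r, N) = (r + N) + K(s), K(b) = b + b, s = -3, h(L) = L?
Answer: -10560/16457 ≈ -0.64167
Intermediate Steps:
K(b) = 2*b
C(r, N) = -6 + N + r (C(r, N) = (r + N) + 2*(-3) = (N + r) - 6 = -6 + N + r)
(-20800 + C(-7, 9)*((-5 - 4)**2 + h(-1)))/(-14267 + 47181) = (-20800 + (-6 + 9 - 7)*((-5 - 4)**2 - 1))/(-14267 + 47181) = (-20800 - 4*((-9)**2 - 1))/32914 = (-20800 - 4*(81 - 1))*(1/32914) = (-20800 - 4*80)*(1/32914) = (-20800 - 320)*(1/32914) = -21120*1/32914 = -10560/16457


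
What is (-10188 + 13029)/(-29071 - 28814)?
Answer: -947/19295 ≈ -0.049080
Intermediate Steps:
(-10188 + 13029)/(-29071 - 28814) = 2841/(-57885) = 2841*(-1/57885) = -947/19295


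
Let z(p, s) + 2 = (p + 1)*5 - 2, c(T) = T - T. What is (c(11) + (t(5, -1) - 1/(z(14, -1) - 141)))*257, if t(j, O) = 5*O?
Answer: -89693/70 ≈ -1281.3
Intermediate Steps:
c(T) = 0
z(p, s) = 1 + 5*p (z(p, s) = -2 + ((p + 1)*5 - 2) = -2 + ((1 + p)*5 - 2) = -2 + ((5 + 5*p) - 2) = -2 + (3 + 5*p) = 1 + 5*p)
(c(11) + (t(5, -1) - 1/(z(14, -1) - 141)))*257 = (0 + (5*(-1) - 1/((1 + 5*14) - 141)))*257 = (0 + (-5 - 1/((1 + 70) - 141)))*257 = (0 + (-5 - 1/(71 - 141)))*257 = (0 + (-5 - 1/(-70)))*257 = (0 + (-5 - 1*(-1/70)))*257 = (0 + (-5 + 1/70))*257 = (0 - 349/70)*257 = -349/70*257 = -89693/70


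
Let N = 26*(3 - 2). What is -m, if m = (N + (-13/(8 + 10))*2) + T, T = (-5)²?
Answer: -446/9 ≈ -49.556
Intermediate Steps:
T = 25
N = 26 (N = 26*1 = 26)
m = 446/9 (m = (26 + (-13/(8 + 10))*2) + 25 = (26 + (-13/18)*2) + 25 = (26 + ((1/18)*(-13))*2) + 25 = (26 - 13/18*2) + 25 = (26 - 13/9) + 25 = 221/9 + 25 = 446/9 ≈ 49.556)
-m = -1*446/9 = -446/9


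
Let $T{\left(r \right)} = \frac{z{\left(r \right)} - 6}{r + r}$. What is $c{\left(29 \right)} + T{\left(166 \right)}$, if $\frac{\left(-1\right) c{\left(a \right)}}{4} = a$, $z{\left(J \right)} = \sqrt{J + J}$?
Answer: $- \frac{19259}{166} + \frac{\sqrt{83}}{166} \approx -115.96$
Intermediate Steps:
$z{\left(J \right)} = \sqrt{2} \sqrt{J}$ ($z{\left(J \right)} = \sqrt{2 J} = \sqrt{2} \sqrt{J}$)
$c{\left(a \right)} = - 4 a$
$T{\left(r \right)} = \frac{-6 + \sqrt{2} \sqrt{r}}{2 r}$ ($T{\left(r \right)} = \frac{\sqrt{2} \sqrt{r} - 6}{r + r} = \frac{-6 + \sqrt{2} \sqrt{r}}{2 r}$)
$c{\left(29 \right)} + T{\left(166 \right)} = \left(-4\right) 29 + \frac{-6 + \sqrt{2} \sqrt{166}}{2 \cdot 166} = -116 + \frac{1}{2} \cdot \frac{1}{166} \left(-6 + 2 \sqrt{83}\right) = -116 - \left(\frac{3}{166} - \frac{\sqrt{83}}{166}\right) = - \frac{19259}{166} + \frac{\sqrt{83}}{166}$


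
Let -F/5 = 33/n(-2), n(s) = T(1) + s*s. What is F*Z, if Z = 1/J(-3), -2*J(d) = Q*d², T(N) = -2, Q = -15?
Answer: -11/9 ≈ -1.2222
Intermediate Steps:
n(s) = -2 + s² (n(s) = -2 + s*s = -2 + s²)
F = -165/2 (F = -165/(-2 + (-2)²) = -165/(-2 + 4) = -165/2 ≈ -82.500)
J(d) = 15*d²/2 (J(d) = -(-15)*d²/2 = 15*d²/2)
Z = 2/135 (Z = 1/((15/2)*(-3)²) = 1/((15/2)*9) = 1/(135/2) = 2/135 ≈ 0.014815)
F*Z = -165/2*2/135 = -11/9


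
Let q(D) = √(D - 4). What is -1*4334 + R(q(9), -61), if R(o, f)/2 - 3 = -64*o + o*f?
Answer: -4328 - 250*√5 ≈ -4887.0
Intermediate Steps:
q(D) = √(-4 + D)
R(o, f) = 6 - 128*o + 2*f*o (R(o, f) = 6 + 2*(-64*o + o*f) = 6 + 2*(-64*o + f*o) = 6 + (-128*o + 2*f*o) = 6 - 128*o + 2*f*o)
-1*4334 + R(q(9), -61) = -1*4334 + (6 - 128*√(-4 + 9) + 2*(-61)*√(-4 + 9)) = -4334 + (6 - 128*√5 + 2*(-61)*√5) = -4334 + (6 - 128*√5 - 122*√5) = -4334 + (6 - 250*√5) = -4328 - 250*√5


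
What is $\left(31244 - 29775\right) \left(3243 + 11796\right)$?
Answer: $22092291$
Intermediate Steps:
$\left(31244 - 29775\right) \left(3243 + 11796\right) = 1469 \cdot 15039 = 22092291$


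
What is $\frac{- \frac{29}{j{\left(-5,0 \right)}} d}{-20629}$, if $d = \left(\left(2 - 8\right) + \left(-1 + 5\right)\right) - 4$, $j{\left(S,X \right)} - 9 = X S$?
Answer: $- \frac{58}{61887} \approx -0.00093719$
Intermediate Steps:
$j{\left(S,X \right)} = 9 + S X$ ($j{\left(S,X \right)} = 9 + X S = 9 + S X$)
$d = -6$ ($d = \left(\left(2 - 8\right) + 4\right) - 4 = \left(-6 + 4\right) - 4 = -2 - 4 = -6$)
$\frac{- \frac{29}{j{\left(-5,0 \right)}} d}{-20629} = \frac{- \frac{29}{9 - 0} \left(-6\right)}{-20629} = - \frac{29}{9 + 0} \left(-6\right) \left(- \frac{1}{20629}\right) = - \frac{29}{9} \left(-6\right) \left(- \frac{1}{20629}\right) = \left(-29\right) \frac{1}{9} \left(-6\right) \left(- \frac{1}{20629}\right) = \left(- \frac{29}{9}\right) \left(-6\right) \left(- \frac{1}{20629}\right) = \frac{58}{3} \left(- \frac{1}{20629}\right) = - \frac{58}{61887}$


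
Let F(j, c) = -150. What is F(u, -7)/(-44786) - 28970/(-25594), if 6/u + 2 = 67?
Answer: 325322380/286563221 ≈ 1.1353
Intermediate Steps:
u = 6/65 (u = 6/(-2 + 67) = 6/65 ≈ 0.092308)
F(u, -7)/(-44786) - 28970/(-25594) = -150/(-44786) - 28970/(-25594) = -150*(-1/44786) - 28970*(-1/25594) = 75/22393 + 14485/12797 = 325322380/286563221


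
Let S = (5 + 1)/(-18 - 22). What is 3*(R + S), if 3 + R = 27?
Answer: 1431/20 ≈ 71.550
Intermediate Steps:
R = 24 (R = -3 + 27 = 24)
S = -3/20 (S = 6/(-40) = 6*(-1/40) = -3/20 ≈ -0.15000)
3*(R + S) = 3*(24 - 3/20) = 3*(477/20) = 1431/20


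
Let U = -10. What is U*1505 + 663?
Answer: -14387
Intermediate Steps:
U*1505 + 663 = -10*1505 + 663 = -15050 + 663 = -14387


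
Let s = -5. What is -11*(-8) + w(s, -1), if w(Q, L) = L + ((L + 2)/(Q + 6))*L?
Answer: 86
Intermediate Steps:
w(Q, L) = L + L*(2 + L)/(6 + Q) (w(Q, L) = L + ((2 + L)/(6 + Q))*L = L + L*(2 + L)/(6 + Q))
-11*(-8) + w(s, -1) = -11*(-8) - (8 - 1 - 5)/(6 - 5) = 88 - 1*2/1 = 88 - 1*1*2 = 88 - 2 = 86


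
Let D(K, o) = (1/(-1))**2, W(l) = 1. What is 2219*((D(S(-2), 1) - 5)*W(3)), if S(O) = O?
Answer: -8876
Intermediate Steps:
D(K, o) = 1 (D(K, o) = (-1)**2 = 1)
2219*((D(S(-2), 1) - 5)*W(3)) = 2219*((1 - 5)*1) = 2219*(-4*1) = 2219*(-4) = -8876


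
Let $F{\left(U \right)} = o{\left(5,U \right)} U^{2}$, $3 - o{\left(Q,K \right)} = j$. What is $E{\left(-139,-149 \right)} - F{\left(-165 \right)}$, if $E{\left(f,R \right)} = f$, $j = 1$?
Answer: $-54589$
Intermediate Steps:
$o{\left(Q,K \right)} = 2$ ($o{\left(Q,K \right)} = 3 - 1 = 2$)
$F{\left(U \right)} = 2 U^{2}$
$E{\left(-139,-149 \right)} - F{\left(-165 \right)} = -139 - 2 \left(-165\right)^{2} = -139 - 2 \cdot 27225 = -139 - 54450 = -54589$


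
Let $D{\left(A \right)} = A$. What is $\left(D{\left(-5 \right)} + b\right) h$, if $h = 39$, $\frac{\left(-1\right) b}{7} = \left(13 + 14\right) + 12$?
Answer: $-10842$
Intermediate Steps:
$b = -273$ ($b = - 7 \left(\left(13 + 14\right) + 12\right) = - 7 \left(27 + 12\right) = \left(-7\right) 39 = -273$)
$\left(D{\left(-5 \right)} + b\right) h = \left(-5 - 273\right) 39 = \left(-278\right) 39 = -10842$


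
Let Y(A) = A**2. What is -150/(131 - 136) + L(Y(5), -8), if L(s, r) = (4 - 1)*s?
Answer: 105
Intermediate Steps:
L(s, r) = 3*s
-150/(131 - 136) + L(Y(5), -8) = -150/(131 - 136) + 3*5**2 = -150/(-5) + 3*25 = -1/5*(-150) + 75 = 30 + 75 = 105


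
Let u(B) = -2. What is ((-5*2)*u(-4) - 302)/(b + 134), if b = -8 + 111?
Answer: -94/79 ≈ -1.1899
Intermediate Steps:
b = 103
((-5*2)*u(-4) - 302)/(b + 134) = (-5*2*(-2) - 302)/(103 + 134) = (-10*(-2) - 302)/237 = (20 - 302)*(1/237) = -282*1/237 = -94/79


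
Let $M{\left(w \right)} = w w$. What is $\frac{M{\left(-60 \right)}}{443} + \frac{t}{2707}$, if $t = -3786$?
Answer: $\frac{8068002}{1199201} \approx 6.7278$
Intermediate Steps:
$M{\left(w \right)} = w^{2}$
$\frac{M{\left(-60 \right)}}{443} + \frac{t}{2707} = \frac{\left(-60\right)^{2}}{443} - \frac{3786}{2707} = 3600 \cdot \frac{1}{443} - \frac{3786}{2707} = \frac{3600}{443} - \frac{3786}{2707} = \frac{8068002}{1199201}$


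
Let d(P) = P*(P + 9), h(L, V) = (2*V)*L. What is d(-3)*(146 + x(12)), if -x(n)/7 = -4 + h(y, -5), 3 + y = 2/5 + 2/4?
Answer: -486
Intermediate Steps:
y = -21/10 (y = -3 + (2/5 + 2/4) = -3 + (2*(⅕) + 2*(¼)) = -3 + (⅖ + ½) = -3 + 9/10 = -21/10 ≈ -2.1000)
h(L, V) = 2*L*V
x(n) = -119 (x(n) = -7*(-4 + 2*(-21/10)*(-5)) = -7*(-4 + 21) = -7*17 = -119)
d(P) = P*(9 + P)
d(-3)*(146 + x(12)) = (-3*(9 - 3))*(146 - 119) = -3*6*27 = -18*27 = -486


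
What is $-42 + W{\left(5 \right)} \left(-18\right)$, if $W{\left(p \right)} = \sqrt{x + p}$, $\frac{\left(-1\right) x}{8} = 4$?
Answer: $-42 - 54 i \sqrt{3} \approx -42.0 - 93.531 i$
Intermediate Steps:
$x = -32$ ($x = \left(-8\right) 4 = -32$)
$W{\left(p \right)} = \sqrt{-32 + p}$
$-42 + W{\left(5 \right)} \left(-18\right) = -42 + \sqrt{-32 + 5} \left(-18\right) = -42 + \sqrt{-27} \left(-18\right) = -42 + 3 i \sqrt{3} \left(-18\right) = -42 - 54 i \sqrt{3}$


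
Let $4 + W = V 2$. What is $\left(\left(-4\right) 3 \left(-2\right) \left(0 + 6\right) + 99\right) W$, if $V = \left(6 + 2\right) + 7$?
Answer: $6318$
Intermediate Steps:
$V = 15$ ($V = 8 + 7 = 15$)
$W = 26$ ($W = -4 + 15 \cdot 2 = -4 + 30 = 26$)
$\left(\left(-4\right) 3 \left(-2\right) \left(0 + 6\right) + 99\right) W = \left(\left(-4\right) 3 \left(-2\right) \left(0 + 6\right) + 99\right) 26 = \left(\left(-12\right) \left(-2\right) 6 + 99\right) 26 = \left(24 \cdot 6 + 99\right) 26 = \left(144 + 99\right) 26 = 243 \cdot 26 = 6318$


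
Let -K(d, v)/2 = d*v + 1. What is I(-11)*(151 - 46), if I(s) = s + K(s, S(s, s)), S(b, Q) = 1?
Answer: 945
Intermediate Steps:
K(d, v) = -2 - 2*d*v (K(d, v) = -2*(d*v + 1) = -2*(1 + d*v) = -2 - 2*d*v)
I(s) = -2 - s (I(s) = s + (-2 - 2*s*1) = s + (-2 - 2*s) = -2 - s)
I(-11)*(151 - 46) = (-2 - 1*(-11))*(151 - 46) = (-2 + 11)*105 = 9*105 = 945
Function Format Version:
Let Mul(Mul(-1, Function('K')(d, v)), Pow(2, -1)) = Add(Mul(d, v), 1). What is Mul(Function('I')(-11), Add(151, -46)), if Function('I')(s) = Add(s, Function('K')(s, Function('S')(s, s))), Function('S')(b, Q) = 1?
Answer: 945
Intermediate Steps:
Function('K')(d, v) = Add(-2, Mul(-2, d, v)) (Function('K')(d, v) = Mul(-2, Add(Mul(d, v), 1)) = Mul(-2, Add(1, Mul(d, v))) = Add(-2, Mul(-2, d, v)))
Function('I')(s) = Add(-2, Mul(-1, s)) (Function('I')(s) = Add(s, Add(-2, Mul(-2, s, 1))) = Add(s, Add(-2, Mul(-2, s))) = Add(-2, Mul(-1, s)))
Mul(Function('I')(-11), Add(151, -46)) = Mul(Add(-2, Mul(-1, -11)), Add(151, -46)) = Mul(Add(-2, 11), 105) = Mul(9, 105) = 945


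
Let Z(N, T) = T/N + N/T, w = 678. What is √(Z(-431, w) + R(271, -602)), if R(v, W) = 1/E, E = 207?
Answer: I*√99556809905062/6721014 ≈ 1.4846*I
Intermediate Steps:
R(v, W) = 1/207
Z(N, T) = N/T + T/N
√(Z(-431, w) + R(271, -602)) = √((-431/678 + 678/(-431)) + 1/207) = √((-431*1/678 + 678*(-1/431)) + 1/207) = √((-431/678 - 678/431) + 1/207) = √(-645445/292218 + 1/207) = √(-44438299/20163042) = I*√99556809905062/6721014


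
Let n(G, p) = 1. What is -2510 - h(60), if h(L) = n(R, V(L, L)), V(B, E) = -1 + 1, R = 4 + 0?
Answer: -2511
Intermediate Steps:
R = 4
V(B, E) = 0
h(L) = 1
-2510 - h(60) = -2510 - 1*1 = -2510 - 1 = -2511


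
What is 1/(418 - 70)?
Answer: 1/348 ≈ 0.0028736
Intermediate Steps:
1/(418 - 70) = 1/348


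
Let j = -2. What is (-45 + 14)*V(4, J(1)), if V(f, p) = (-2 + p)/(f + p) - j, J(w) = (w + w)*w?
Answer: -62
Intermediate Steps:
J(w) = 2*w² (J(w) = (2*w)*w = 2*w²)
V(f, p) = 2 + (-2 + p)/(f + p) (V(f, p) = (-2 + p)/(f + p) - 1*(-2) = (-2 + p)/(f + p) + 2 = 2 + (-2 + p)/(f + p))
(-45 + 14)*V(4, J(1)) = (-45 + 14)*((-2 + 2*4 + 3*(2*1²))/(4 + 2*1²)) = -31*(-2 + 8 + 3*(2*1))/(4 + 2*1) = -31*(-2 + 8 + 3*2)/(4 + 2) = -31*(-2 + 8 + 6)/6 = -31*12/6 = -31*2 = -62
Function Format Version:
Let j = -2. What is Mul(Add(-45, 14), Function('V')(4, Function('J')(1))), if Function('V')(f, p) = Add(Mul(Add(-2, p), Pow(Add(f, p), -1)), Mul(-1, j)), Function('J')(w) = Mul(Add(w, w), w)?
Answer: -62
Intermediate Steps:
Function('J')(w) = Mul(2, Pow(w, 2)) (Function('J')(w) = Mul(Mul(2, w), w) = Mul(2, Pow(w, 2)))
Function('V')(f, p) = Add(2, Mul(Pow(Add(f, p), -1), Add(-2, p))) (Function('V')(f, p) = Add(Mul(Add(-2, p), Pow(Add(f, p), -1)), Mul(-1, -2)) = Add(Mul(Pow(Add(f, p), -1), Add(-2, p)), 2) = Add(2, Mul(Pow(Add(f, p), -1), Add(-2, p))))
Mul(Add(-45, 14), Function('V')(4, Function('J')(1))) = Mul(Add(-45, 14), Mul(Pow(Add(4, Mul(2, Pow(1, 2))), -1), Add(-2, Mul(2, 4), Mul(3, Mul(2, Pow(1, 2)))))) = Mul(-31, Mul(Pow(Add(4, Mul(2, 1)), -1), Add(-2, 8, Mul(3, Mul(2, 1))))) = Mul(-31, Mul(Pow(Add(4, 2), -1), Add(-2, 8, Mul(3, 2)))) = Mul(-31, Mul(Pow(6, -1), Add(-2, 8, 6))) = Mul(-31, Mul(Rational(1, 6), 12)) = Mul(-31, 2) = -62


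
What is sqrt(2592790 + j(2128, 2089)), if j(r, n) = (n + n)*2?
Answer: sqrt(2601146) ≈ 1612.8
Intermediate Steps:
j(r, n) = 4*n (j(r, n) = (2*n)*2 = 4*n)
sqrt(2592790 + j(2128, 2089)) = sqrt(2592790 + 4*2089) = sqrt(2592790 + 8356) = sqrt(2601146)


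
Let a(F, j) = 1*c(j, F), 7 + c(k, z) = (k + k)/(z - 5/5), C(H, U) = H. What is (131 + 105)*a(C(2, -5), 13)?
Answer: 4484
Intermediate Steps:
c(k, z) = -7 + 2*k/(-1 + z) (c(k, z) = -7 + (k + k)/(z - 5/5) = -7 + (2*k)/(z - 5*⅕) = -7 + (2*k)/(z - 1) = -7 + (2*k)/(-1 + z) = -7 + 2*k/(-1 + z))
a(F, j) = (7 - 7*F + 2*j)/(-1 + F) (a(F, j) = 1*((7 - 7*F + 2*j)/(-1 + F)) = (7 - 7*F + 2*j)/(-1 + F))
(131 + 105)*a(C(2, -5), 13) = (131 + 105)*((7 - 7*2 + 2*13)/(-1 + 2)) = 236*((7 - 14 + 26)/1) = 236*(1*19) = 236*19 = 4484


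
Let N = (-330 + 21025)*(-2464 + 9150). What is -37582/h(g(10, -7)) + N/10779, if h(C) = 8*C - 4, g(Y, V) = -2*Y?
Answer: 11548623329/883878 ≈ 13066.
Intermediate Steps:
h(C) = -4 + 8*C
N = 138366770 (N = 20695*6686 = 138366770)
-37582/h(g(10, -7)) + N/10779 = -37582/(-4 + 8*(-2*10)) + 138366770/10779 = -37582/(-4 + 8*(-20)) + 138366770*(1/10779) = -37582/(-4 - 160) + 138366770/10779 = -37582/(-164) + 138366770/10779 = -37582*(-1/164) + 138366770/10779 = 18791/82 + 138366770/10779 = 11548623329/883878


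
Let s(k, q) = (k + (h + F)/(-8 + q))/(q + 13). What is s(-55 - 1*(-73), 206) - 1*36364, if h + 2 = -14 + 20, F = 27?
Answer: -1576812173/43362 ≈ -36364.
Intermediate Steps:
h = 4 (h = -2 + (-14 + 20) = -2 + 6 = 4)
s(k, q) = (k + 31/(-8 + q))/(13 + q) (s(k, q) = (k + (4 + 27)/(-8 + q))/(q + 13) = (k + 31/(-8 + q))/(13 + q))
s(-55 - 1*(-73), 206) - 1*36364 = (31 - 8*(-55 - 1*(-73)) + (-55 - 1*(-73))*206)/(-104 + 206² + 5*206) - 1*36364 = (31 - 8*(-55 + 73) + (-55 + 73)*206)/(-104 + 42436 + 1030) - 36364 = (31 - 8*18 + 18*206)/43362 - 36364 = (31 - 144 + 3708)/43362 - 36364 = (1/43362)*3595 - 36364 = 3595/43362 - 36364 = -1576812173/43362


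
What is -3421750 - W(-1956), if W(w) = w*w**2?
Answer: 7480109066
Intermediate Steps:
W(w) = w**3
-3421750 - W(-1956) = -3421750 - 1*(-1956)**3 = -3421750 - 1*(-7483530816) = -3421750 + 7483530816 = 7480109066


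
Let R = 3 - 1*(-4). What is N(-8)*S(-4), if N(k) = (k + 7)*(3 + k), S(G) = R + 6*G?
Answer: -85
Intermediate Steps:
R = 7 (R = 3 + 4 = 7)
S(G) = 7 + 6*G
N(k) = (3 + k)*(7 + k) (N(k) = (7 + k)*(3 + k) = (3 + k)*(7 + k))
N(-8)*S(-4) = (21 + (-8)**2 + 10*(-8))*(7 + 6*(-4)) = (21 + 64 - 80)*(7 - 24) = 5*(-17) = -85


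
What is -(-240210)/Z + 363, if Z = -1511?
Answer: 308283/1511 ≈ 204.03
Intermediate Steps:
-(-240210)/Z + 363 = -(-240210)/(-1511) + 363 = -(-240210)*(-1)/1511 + 363 = -157*1530/1511 + 363 = -240210/1511 + 363 = 308283/1511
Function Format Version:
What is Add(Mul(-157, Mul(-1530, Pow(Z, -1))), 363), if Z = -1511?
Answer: Rational(308283, 1511) ≈ 204.03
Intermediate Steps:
Add(Mul(-157, Mul(-1530, Pow(Z, -1))), 363) = Add(Mul(-157, Mul(-1530, Pow(-1511, -1))), 363) = Add(Mul(-157, Mul(-1530, Rational(-1, 1511))), 363) = Add(Mul(-157, Rational(1530, 1511)), 363) = Add(Rational(-240210, 1511), 363) = Rational(308283, 1511)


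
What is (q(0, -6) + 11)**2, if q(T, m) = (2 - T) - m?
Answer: 361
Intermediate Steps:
q(T, m) = 2 - T - m
(q(0, -6) + 11)**2 = ((2 - 1*0 - 1*(-6)) + 11)**2 = ((2 + 0 + 6) + 11)**2 = (8 + 11)**2 = 19**2 = 361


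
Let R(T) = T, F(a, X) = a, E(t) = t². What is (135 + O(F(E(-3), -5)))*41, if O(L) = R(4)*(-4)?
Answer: 4879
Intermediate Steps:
O(L) = -16 (O(L) = 4*(-4) = -16)
(135 + O(F(E(-3), -5)))*41 = (135 - 16)*41 = 119*41 = 4879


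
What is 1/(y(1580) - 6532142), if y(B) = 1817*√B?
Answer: -3266071/21331831377772 - 1817*√395/21331831377772 ≈ -1.5480e-7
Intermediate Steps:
1/(y(1580) - 6532142) = 1/(1817*√1580 - 6532142) = 1/(1817*(2*√395) - 6532142) = 1/(3634*√395 - 6532142) = 1/(-6532142 + 3634*√395)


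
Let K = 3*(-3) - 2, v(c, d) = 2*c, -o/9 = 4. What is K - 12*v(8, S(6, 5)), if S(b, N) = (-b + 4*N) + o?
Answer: -203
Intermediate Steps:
o = -36 (o = -9*4 = -36)
S(b, N) = -36 - b + 4*N (S(b, N) = (-b + 4*N) - 36 = -36 - b + 4*N)
K = -11 (K = -9 - 2 = -11)
K - 12*v(8, S(6, 5)) = -11 - 24*8 = -11 - 12*16 = -11 - 192 = -203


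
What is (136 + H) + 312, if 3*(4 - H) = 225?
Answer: 377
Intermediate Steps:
H = -71 (H = 4 - ⅓*225 = 4 - 75 = -71)
(136 + H) + 312 = (136 - 71) + 312 = 65 + 312 = 377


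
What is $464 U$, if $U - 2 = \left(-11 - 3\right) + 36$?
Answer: $11136$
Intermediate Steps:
$U = 24$ ($U = 2 + \left(\left(-11 - 3\right) + 36\right) = 2 + \left(-14 + 36\right) = 2 + 22 = 24$)
$464 U = 464 \cdot 24 = 11136$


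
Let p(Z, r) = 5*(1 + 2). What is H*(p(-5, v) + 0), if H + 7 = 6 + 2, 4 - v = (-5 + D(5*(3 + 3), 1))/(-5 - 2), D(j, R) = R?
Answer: 15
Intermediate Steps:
v = 24/7 (v = 4 - (-5 + 1)/(-5 - 2) = 4 - (-4)/(-7) = 4 - (-4)*(-1)/7 = 4 - 1*4/7 = 4 - 4/7 = 24/7 ≈ 3.4286)
H = 1 (H = -7 + (6 + 2) = -7 + 8 = 1)
p(Z, r) = 15 (p(Z, r) = 5*3 = 15)
H*(p(-5, v) + 0) = 1*(15 + 0) = 1*15 = 15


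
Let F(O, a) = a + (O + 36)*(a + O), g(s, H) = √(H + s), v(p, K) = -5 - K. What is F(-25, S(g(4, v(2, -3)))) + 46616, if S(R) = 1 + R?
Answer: 46353 + 12*√2 ≈ 46370.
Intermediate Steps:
F(O, a) = a + (36 + O)*(O + a)
F(-25, S(g(4, v(2, -3)))) + 46616 = ((-25)² + 36*(-25) + 37*(1 + √((-5 - 1*(-3)) + 4)) - 25*(1 + √((-5 - 1*(-3)) + 4))) + 46616 = (625 - 900 + 37*(1 + √((-5 + 3) + 4)) - 25*(1 + √((-5 + 3) + 4))) + 46616 = (625 - 900 + 37*(1 + √(-2 + 4)) - 25*(1 + √(-2 + 4))) + 46616 = (625 - 900 + 37*(1 + √2) - 25*(1 + √2)) + 46616 = (625 - 900 + (37 + 37*√2) + (-25 - 25*√2)) + 46616 = (-263 + 12*√2) + 46616 = 46353 + 12*√2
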